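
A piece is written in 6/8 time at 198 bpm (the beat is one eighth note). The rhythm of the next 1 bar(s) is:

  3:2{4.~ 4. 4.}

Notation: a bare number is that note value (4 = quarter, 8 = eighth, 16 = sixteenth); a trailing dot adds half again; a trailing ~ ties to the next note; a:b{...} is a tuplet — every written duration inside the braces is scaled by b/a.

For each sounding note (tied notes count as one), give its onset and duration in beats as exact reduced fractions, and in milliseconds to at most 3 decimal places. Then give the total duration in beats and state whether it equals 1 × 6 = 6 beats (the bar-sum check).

1) 0.0ms=0b +1212.121ms=4b
2) 1212.121ms=4b +606.061ms=2b
Σ=6b of 6 (198bpm 6/8) — PASS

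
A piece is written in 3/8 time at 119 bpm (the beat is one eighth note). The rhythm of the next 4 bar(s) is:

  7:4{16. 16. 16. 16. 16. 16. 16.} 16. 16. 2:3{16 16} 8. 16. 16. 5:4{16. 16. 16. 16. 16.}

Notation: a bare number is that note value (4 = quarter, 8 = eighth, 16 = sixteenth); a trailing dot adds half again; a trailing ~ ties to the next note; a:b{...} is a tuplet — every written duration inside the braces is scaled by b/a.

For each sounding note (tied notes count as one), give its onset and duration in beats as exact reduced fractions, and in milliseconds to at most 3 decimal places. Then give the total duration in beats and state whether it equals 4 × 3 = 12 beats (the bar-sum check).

1) 0.0ms=0b +216.086ms=3/7b
2) 216.086ms=3/7b +216.086ms=3/7b
3) 432.173ms=6/7b +216.086ms=3/7b
4) 648.259ms=9/7b +216.086ms=3/7b
5) 864.346ms=12/7b +216.086ms=3/7b
6) 1080.432ms=15/7b +216.086ms=3/7b
7) 1296.519ms=18/7b +216.086ms=3/7b
8) 1512.605ms=3b +378.151ms=3/4b
9) 1890.756ms=15/4b +378.151ms=3/4b
10) 2268.908ms=9/2b +378.151ms=3/4b
11) 2647.059ms=21/4b +378.151ms=3/4b
12) 3025.21ms=6b +756.303ms=3/2b
13) 3781.513ms=15/2b +378.151ms=3/4b
14) 4159.664ms=33/4b +378.151ms=3/4b
15) 4537.815ms=9b +302.521ms=3/5b
16) 4840.336ms=48/5b +302.521ms=3/5b
17) 5142.857ms=51/5b +302.521ms=3/5b
18) 5445.378ms=54/5b +302.521ms=3/5b
19) 5747.899ms=57/5b +302.521ms=3/5b
Σ=12b of 12 (119bpm 3/8) — PASS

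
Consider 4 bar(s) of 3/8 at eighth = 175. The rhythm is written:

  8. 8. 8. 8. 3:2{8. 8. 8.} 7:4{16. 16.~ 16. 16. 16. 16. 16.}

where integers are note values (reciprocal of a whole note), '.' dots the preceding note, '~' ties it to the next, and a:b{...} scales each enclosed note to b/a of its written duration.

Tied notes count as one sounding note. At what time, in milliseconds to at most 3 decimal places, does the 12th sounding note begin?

1. 0.0ms @ 0 + 514.286ms (3/2)
2. 514.286ms @ 3/2 + 514.286ms (3/2)
3. 1028.571ms @ 3 + 514.286ms (3/2)
4. 1542.857ms @ 9/2 + 514.286ms (3/2)
5. 2057.143ms @ 6 + 342.857ms (1)
6. 2400.0ms @ 7 + 342.857ms (1)
7. 2742.857ms @ 8 + 342.857ms (1)
8. 3085.714ms @ 9 + 146.939ms (3/7)
9. 3232.653ms @ 66/7 + 293.878ms (6/7)
10. 3526.531ms @ 72/7 + 146.939ms (3/7)
11. 3673.469ms @ 75/7 + 146.939ms (3/7)
12. 3820.408ms @ 78/7 + 146.939ms (3/7)
13. 3967.347ms @ 81/7 + 146.939ms (3/7)

note 12 onset = 78/7b = 3820.408ms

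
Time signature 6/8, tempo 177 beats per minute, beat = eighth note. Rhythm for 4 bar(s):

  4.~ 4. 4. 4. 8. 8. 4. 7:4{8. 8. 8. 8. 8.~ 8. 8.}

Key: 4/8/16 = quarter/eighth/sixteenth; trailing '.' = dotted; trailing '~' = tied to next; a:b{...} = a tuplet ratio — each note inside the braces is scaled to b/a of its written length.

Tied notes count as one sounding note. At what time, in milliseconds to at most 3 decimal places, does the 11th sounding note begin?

1. 0.0ms @ 0 + 2033.898ms (6)
2. 2033.898ms @ 6 + 1016.949ms (3)
3. 3050.847ms @ 9 + 1016.949ms (3)
4. 4067.797ms @ 12 + 508.475ms (3/2)
5. 4576.271ms @ 27/2 + 508.475ms (3/2)
6. 5084.746ms @ 15 + 1016.949ms (3)
7. 6101.695ms @ 18 + 290.557ms (6/7)
8. 6392.252ms @ 132/7 + 290.557ms (6/7)
9. 6682.809ms @ 138/7 + 290.557ms (6/7)
10. 6973.366ms @ 144/7 + 290.557ms (6/7)
11. 7263.923ms @ 150/7 + 581.114ms (12/7)
12. 7845.036ms @ 162/7 + 290.557ms (6/7)

note 11 onset = 150/7b = 7263.923ms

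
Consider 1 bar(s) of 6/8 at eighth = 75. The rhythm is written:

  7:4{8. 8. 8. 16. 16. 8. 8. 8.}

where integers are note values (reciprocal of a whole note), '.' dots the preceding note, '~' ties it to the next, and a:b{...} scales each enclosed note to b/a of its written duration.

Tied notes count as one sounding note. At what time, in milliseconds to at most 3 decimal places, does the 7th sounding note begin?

note 7 onset = 30/7b = 3428.571ms

1. 0.0ms @ 0 + 685.714ms (6/7)
2. 685.714ms @ 6/7 + 685.714ms (6/7)
3. 1371.429ms @ 12/7 + 685.714ms (6/7)
4. 2057.143ms @ 18/7 + 342.857ms (3/7)
5. 2400.0ms @ 3 + 342.857ms (3/7)
6. 2742.857ms @ 24/7 + 685.714ms (6/7)
7. 3428.571ms @ 30/7 + 685.714ms (6/7)
8. 4114.286ms @ 36/7 + 685.714ms (6/7)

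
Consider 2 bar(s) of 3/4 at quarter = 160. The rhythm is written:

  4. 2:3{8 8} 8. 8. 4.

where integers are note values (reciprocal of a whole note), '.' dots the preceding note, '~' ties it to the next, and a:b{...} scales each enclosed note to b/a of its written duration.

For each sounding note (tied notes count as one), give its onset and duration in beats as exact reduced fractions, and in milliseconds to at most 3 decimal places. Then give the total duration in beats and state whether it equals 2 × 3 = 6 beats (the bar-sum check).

1) 0.0ms=0b +562.5ms=3/2b
2) 562.5ms=3/2b +281.25ms=3/4b
3) 843.75ms=9/4b +281.25ms=3/4b
4) 1125.0ms=3b +281.25ms=3/4b
5) 1406.25ms=15/4b +281.25ms=3/4b
6) 1687.5ms=9/2b +562.5ms=3/2b
Σ=6b of 6 (160bpm 3/4) — PASS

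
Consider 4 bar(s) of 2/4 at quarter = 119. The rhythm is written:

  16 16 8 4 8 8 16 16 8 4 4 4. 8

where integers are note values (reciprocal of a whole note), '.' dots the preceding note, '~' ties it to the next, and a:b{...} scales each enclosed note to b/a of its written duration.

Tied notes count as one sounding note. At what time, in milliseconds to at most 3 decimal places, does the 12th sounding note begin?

note 12 onset = 6b = 3025.21ms

1. 0.0ms @ 0 + 126.05ms (1/4)
2. 126.05ms @ 1/4 + 126.05ms (1/4)
3. 252.101ms @ 1/2 + 252.101ms (1/2)
4. 504.202ms @ 1 + 504.202ms (1)
5. 1008.403ms @ 2 + 252.101ms (1/2)
6. 1260.504ms @ 5/2 + 252.101ms (1/2)
7. 1512.605ms @ 3 + 126.05ms (1/4)
8. 1638.655ms @ 13/4 + 126.05ms (1/4)
9. 1764.706ms @ 7/2 + 252.101ms (1/2)
10. 2016.807ms @ 4 + 504.202ms (1)
11. 2521.008ms @ 5 + 504.202ms (1)
12. 3025.21ms @ 6 + 756.303ms (3/2)
13. 3781.513ms @ 15/2 + 252.101ms (1/2)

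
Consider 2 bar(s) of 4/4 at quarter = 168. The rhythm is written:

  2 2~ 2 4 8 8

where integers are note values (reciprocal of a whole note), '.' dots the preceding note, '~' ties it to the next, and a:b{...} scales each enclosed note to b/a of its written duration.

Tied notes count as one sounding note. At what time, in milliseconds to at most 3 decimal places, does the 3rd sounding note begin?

1. 0.0ms @ 0 + 714.286ms (2)
2. 714.286ms @ 2 + 1428.571ms (4)
3. 2142.857ms @ 6 + 357.143ms (1)
4. 2500.0ms @ 7 + 178.571ms (1/2)
5. 2678.571ms @ 15/2 + 178.571ms (1/2)

note 3 onset = 6b = 2142.857ms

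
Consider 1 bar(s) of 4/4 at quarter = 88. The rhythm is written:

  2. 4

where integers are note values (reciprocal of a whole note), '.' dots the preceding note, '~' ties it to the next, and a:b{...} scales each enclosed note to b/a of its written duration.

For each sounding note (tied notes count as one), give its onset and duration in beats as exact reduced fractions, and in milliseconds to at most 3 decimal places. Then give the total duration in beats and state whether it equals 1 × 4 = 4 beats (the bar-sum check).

1) 0.0ms=0b +2045.455ms=3b
2) 2045.455ms=3b +681.818ms=1b
Σ=4b of 4 (88bpm 4/4) — PASS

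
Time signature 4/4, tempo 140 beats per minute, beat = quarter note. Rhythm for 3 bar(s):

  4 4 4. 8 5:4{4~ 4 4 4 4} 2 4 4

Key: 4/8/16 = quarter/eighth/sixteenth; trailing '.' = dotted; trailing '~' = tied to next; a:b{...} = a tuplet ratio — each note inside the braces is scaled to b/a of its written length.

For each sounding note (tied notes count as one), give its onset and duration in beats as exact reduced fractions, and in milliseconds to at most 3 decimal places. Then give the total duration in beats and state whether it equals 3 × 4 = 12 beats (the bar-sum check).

1) 0.0ms=0b +428.571ms=1b
2) 428.571ms=1b +428.571ms=1b
3) 857.143ms=2b +642.857ms=3/2b
4) 1500.0ms=7/2b +214.286ms=1/2b
5) 1714.286ms=4b +685.714ms=8/5b
6) 2400.0ms=28/5b +342.857ms=4/5b
7) 2742.857ms=32/5b +342.857ms=4/5b
8) 3085.714ms=36/5b +342.857ms=4/5b
9) 3428.571ms=8b +857.143ms=2b
10) 4285.714ms=10b +428.571ms=1b
11) 4714.286ms=11b +428.571ms=1b
Σ=12b of 12 (140bpm 4/4) — PASS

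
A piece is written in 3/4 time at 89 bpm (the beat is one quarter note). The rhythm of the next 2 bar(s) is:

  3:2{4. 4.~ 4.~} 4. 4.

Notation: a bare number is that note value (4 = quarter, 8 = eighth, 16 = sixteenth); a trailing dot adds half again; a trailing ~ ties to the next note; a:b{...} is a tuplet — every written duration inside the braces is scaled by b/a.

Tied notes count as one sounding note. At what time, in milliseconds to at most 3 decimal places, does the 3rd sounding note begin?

note 3 onset = 9/2b = 3033.708ms

1. 0.0ms @ 0 + 674.157ms (1)
2. 674.157ms @ 1 + 2359.551ms (7/2)
3. 3033.708ms @ 9/2 + 1011.236ms (3/2)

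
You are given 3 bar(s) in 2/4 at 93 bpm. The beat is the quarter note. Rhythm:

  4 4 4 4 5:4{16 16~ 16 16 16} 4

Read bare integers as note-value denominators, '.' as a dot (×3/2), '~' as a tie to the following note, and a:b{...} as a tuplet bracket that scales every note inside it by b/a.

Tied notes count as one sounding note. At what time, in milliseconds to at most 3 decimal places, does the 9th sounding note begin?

1. 0.0ms @ 0 + 645.161ms (1)
2. 645.161ms @ 1 + 645.161ms (1)
3. 1290.323ms @ 2 + 645.161ms (1)
4. 1935.484ms @ 3 + 645.161ms (1)
5. 2580.645ms @ 4 + 129.032ms (1/5)
6. 2709.677ms @ 21/5 + 258.065ms (2/5)
7. 2967.742ms @ 23/5 + 129.032ms (1/5)
8. 3096.774ms @ 24/5 + 129.032ms (1/5)
9. 3225.806ms @ 5 + 645.161ms (1)

note 9 onset = 5b = 3225.806ms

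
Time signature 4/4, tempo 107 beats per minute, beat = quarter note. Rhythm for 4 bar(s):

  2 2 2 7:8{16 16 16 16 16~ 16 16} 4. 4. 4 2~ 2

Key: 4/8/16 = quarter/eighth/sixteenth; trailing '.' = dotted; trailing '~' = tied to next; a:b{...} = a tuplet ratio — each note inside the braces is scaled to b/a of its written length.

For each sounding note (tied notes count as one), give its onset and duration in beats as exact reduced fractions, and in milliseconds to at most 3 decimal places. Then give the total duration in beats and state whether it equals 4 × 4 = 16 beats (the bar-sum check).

1) 0.0ms=0b +1121.495ms=2b
2) 1121.495ms=2b +1121.495ms=2b
3) 2242.991ms=4b +1121.495ms=2b
4) 3364.486ms=6b +160.214ms=2/7b
5) 3524.7ms=44/7b +160.214ms=2/7b
6) 3684.913ms=46/7b +160.214ms=2/7b
7) 3845.127ms=48/7b +160.214ms=2/7b
8) 4005.34ms=50/7b +320.427ms=4/7b
9) 4325.768ms=54/7b +160.214ms=2/7b
10) 4485.981ms=8b +841.121ms=3/2b
11) 5327.103ms=19/2b +841.121ms=3/2b
12) 6168.224ms=11b +560.748ms=1b
13) 6728.972ms=12b +2242.991ms=4b
Σ=16b of 16 (107bpm 4/4) — PASS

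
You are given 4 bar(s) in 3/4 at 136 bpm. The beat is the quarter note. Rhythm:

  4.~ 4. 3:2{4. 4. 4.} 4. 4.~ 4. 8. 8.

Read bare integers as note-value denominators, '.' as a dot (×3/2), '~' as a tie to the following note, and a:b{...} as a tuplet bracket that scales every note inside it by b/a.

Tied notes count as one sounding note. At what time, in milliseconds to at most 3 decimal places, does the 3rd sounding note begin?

1. 0.0ms @ 0 + 1323.529ms (3)
2. 1323.529ms @ 3 + 441.176ms (1)
3. 1764.706ms @ 4 + 441.176ms (1)
4. 2205.882ms @ 5 + 441.176ms (1)
5. 2647.059ms @ 6 + 661.765ms (3/2)
6. 3308.824ms @ 15/2 + 1323.529ms (3)
7. 4632.353ms @ 21/2 + 330.882ms (3/4)
8. 4963.235ms @ 45/4 + 330.882ms (3/4)

note 3 onset = 4b = 1764.706ms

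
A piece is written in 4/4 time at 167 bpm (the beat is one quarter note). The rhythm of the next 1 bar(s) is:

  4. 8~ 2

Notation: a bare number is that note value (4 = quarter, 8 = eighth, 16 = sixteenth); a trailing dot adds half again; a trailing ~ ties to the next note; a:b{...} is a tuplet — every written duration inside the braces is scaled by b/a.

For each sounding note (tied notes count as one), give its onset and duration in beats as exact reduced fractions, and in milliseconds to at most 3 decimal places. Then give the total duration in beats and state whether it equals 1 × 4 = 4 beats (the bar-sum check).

1) 0.0ms=0b +538.922ms=3/2b
2) 538.922ms=3/2b +898.204ms=5/2b
Σ=4b of 4 (167bpm 4/4) — PASS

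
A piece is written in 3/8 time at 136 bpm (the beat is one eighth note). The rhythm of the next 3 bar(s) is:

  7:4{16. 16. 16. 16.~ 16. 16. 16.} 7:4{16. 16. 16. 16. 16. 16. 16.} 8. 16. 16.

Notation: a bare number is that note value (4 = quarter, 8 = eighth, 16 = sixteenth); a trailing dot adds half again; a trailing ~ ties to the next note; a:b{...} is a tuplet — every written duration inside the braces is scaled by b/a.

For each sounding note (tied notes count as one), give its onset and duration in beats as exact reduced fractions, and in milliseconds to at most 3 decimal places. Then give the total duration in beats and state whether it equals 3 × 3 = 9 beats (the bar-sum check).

1) 0.0ms=0b +189.076ms=3/7b
2) 189.076ms=3/7b +189.076ms=3/7b
3) 378.151ms=6/7b +189.076ms=3/7b
4) 567.227ms=9/7b +378.151ms=6/7b
5) 945.378ms=15/7b +189.076ms=3/7b
6) 1134.454ms=18/7b +189.076ms=3/7b
7) 1323.529ms=3b +189.076ms=3/7b
8) 1512.605ms=24/7b +189.076ms=3/7b
9) 1701.681ms=27/7b +189.076ms=3/7b
10) 1890.756ms=30/7b +189.076ms=3/7b
11) 2079.832ms=33/7b +189.076ms=3/7b
12) 2268.908ms=36/7b +189.076ms=3/7b
13) 2457.983ms=39/7b +189.076ms=3/7b
14) 2647.059ms=6b +661.765ms=3/2b
15) 3308.824ms=15/2b +330.882ms=3/4b
16) 3639.706ms=33/4b +330.882ms=3/4b
Σ=9b of 9 (136bpm 3/8) — PASS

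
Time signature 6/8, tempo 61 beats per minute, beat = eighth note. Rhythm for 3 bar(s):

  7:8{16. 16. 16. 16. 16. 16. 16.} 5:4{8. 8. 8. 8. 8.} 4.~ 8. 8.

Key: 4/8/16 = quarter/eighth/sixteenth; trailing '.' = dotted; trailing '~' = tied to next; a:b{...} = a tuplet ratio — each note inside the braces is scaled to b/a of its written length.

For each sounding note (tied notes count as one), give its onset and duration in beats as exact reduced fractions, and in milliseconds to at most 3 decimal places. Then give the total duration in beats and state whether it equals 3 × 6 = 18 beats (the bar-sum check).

1) 0.0ms=0b +843.091ms=6/7b
2) 843.091ms=6/7b +843.091ms=6/7b
3) 1686.183ms=12/7b +843.091ms=6/7b
4) 2529.274ms=18/7b +843.091ms=6/7b
5) 3372.365ms=24/7b +843.091ms=6/7b
6) 4215.457ms=30/7b +843.091ms=6/7b
7) 5058.548ms=36/7b +843.091ms=6/7b
8) 5901.639ms=6b +1180.328ms=6/5b
9) 7081.967ms=36/5b +1180.328ms=6/5b
10) 8262.295ms=42/5b +1180.328ms=6/5b
11) 9442.623ms=48/5b +1180.328ms=6/5b
12) 10622.951ms=54/5b +1180.328ms=6/5b
13) 11803.279ms=12b +4426.23ms=9/2b
14) 16229.508ms=33/2b +1475.41ms=3/2b
Σ=18b of 18 (61bpm 6/8) — PASS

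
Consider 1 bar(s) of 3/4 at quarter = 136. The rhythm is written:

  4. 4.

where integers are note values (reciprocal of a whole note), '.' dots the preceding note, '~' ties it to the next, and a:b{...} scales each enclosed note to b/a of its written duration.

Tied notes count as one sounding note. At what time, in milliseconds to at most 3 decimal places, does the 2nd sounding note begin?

note 2 onset = 3/2b = 661.765ms

1. 0.0ms @ 0 + 661.765ms (3/2)
2. 661.765ms @ 3/2 + 661.765ms (3/2)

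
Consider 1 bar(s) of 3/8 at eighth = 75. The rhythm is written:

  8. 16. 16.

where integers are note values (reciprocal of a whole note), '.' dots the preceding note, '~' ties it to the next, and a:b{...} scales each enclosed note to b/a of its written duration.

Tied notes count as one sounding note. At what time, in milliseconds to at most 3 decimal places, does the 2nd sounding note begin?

note 2 onset = 3/2b = 1200.0ms

1. 0.0ms @ 0 + 1200.0ms (3/2)
2. 1200.0ms @ 3/2 + 600.0ms (3/4)
3. 1800.0ms @ 9/4 + 600.0ms (3/4)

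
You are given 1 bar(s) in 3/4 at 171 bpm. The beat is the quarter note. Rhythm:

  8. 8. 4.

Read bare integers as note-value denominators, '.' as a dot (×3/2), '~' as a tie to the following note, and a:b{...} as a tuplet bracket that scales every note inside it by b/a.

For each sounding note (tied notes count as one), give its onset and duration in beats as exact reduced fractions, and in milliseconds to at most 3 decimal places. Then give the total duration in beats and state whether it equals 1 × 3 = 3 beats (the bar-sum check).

1) 0.0ms=0b +263.158ms=3/4b
2) 263.158ms=3/4b +263.158ms=3/4b
3) 526.316ms=3/2b +526.316ms=3/2b
Σ=3b of 3 (171bpm 3/4) — PASS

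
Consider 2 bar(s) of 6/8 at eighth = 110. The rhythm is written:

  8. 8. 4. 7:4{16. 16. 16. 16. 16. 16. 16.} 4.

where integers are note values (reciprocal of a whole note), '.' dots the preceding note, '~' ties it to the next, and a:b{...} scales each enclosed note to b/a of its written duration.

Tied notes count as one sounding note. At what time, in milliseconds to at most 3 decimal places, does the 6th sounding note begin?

note 6 onset = 48/7b = 3740.26ms

1. 0.0ms @ 0 + 818.182ms (3/2)
2. 818.182ms @ 3/2 + 818.182ms (3/2)
3. 1636.364ms @ 3 + 1636.364ms (3)
4. 3272.727ms @ 6 + 233.766ms (3/7)
5. 3506.494ms @ 45/7 + 233.766ms (3/7)
6. 3740.26ms @ 48/7 + 233.766ms (3/7)
7. 3974.026ms @ 51/7 + 233.766ms (3/7)
8. 4207.792ms @ 54/7 + 233.766ms (3/7)
9. 4441.558ms @ 57/7 + 233.766ms (3/7)
10. 4675.325ms @ 60/7 + 233.766ms (3/7)
11. 4909.091ms @ 9 + 1636.364ms (3)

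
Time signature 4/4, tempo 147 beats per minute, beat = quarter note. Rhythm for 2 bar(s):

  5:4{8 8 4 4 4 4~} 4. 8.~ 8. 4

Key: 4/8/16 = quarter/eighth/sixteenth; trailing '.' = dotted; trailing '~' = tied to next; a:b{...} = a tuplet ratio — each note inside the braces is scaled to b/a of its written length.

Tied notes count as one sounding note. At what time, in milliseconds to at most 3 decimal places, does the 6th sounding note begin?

1. 0.0ms @ 0 + 163.265ms (2/5)
2. 163.265ms @ 2/5 + 163.265ms (2/5)
3. 326.531ms @ 4/5 + 326.531ms (4/5)
4. 653.061ms @ 8/5 + 326.531ms (4/5)
5. 979.592ms @ 12/5 + 326.531ms (4/5)
6. 1306.122ms @ 16/5 + 938.776ms (23/10)
7. 2244.898ms @ 11/2 + 612.245ms (3/2)
8. 2857.143ms @ 7 + 408.163ms (1)

note 6 onset = 16/5b = 1306.122ms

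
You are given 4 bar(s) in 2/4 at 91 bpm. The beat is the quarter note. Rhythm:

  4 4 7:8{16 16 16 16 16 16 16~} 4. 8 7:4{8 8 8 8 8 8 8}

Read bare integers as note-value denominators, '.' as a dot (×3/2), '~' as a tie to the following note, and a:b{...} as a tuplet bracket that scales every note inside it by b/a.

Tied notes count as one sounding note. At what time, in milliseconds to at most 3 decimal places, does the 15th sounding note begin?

1. 0.0ms @ 0 + 659.341ms (1)
2. 659.341ms @ 1 + 659.341ms (1)
3. 1318.681ms @ 2 + 188.383ms (2/7)
4. 1507.064ms @ 16/7 + 188.383ms (2/7)
5. 1695.447ms @ 18/7 + 188.383ms (2/7)
6. 1883.83ms @ 20/7 + 188.383ms (2/7)
7. 2072.214ms @ 22/7 + 188.383ms (2/7)
8. 2260.597ms @ 24/7 + 188.383ms (2/7)
9. 2448.98ms @ 26/7 + 1177.394ms (25/14)
10. 3626.374ms @ 11/2 + 329.67ms (1/2)
11. 3956.044ms @ 6 + 188.383ms (2/7)
12. 4144.427ms @ 44/7 + 188.383ms (2/7)
13. 4332.81ms @ 46/7 + 188.383ms (2/7)
14. 4521.193ms @ 48/7 + 188.383ms (2/7)
15. 4709.576ms @ 50/7 + 188.383ms (2/7)
16. 4897.959ms @ 52/7 + 188.383ms (2/7)
17. 5086.342ms @ 54/7 + 188.383ms (2/7)

note 15 onset = 50/7b = 4709.576ms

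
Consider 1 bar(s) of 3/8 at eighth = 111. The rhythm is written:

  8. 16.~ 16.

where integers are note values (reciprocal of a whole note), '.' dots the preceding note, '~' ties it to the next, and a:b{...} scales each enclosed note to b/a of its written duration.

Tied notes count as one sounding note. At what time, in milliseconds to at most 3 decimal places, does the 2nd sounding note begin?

1. 0.0ms @ 0 + 810.811ms (3/2)
2. 810.811ms @ 3/2 + 810.811ms (3/2)

note 2 onset = 3/2b = 810.811ms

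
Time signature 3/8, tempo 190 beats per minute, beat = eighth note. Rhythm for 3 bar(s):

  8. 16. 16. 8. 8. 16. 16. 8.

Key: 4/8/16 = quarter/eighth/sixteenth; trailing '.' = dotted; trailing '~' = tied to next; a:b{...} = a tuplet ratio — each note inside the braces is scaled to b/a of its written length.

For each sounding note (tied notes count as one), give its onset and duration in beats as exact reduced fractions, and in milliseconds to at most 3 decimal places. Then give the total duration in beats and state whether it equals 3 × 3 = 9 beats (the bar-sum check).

1) 0.0ms=0b +473.684ms=3/2b
2) 473.684ms=3/2b +236.842ms=3/4b
3) 710.526ms=9/4b +236.842ms=3/4b
4) 947.368ms=3b +473.684ms=3/2b
5) 1421.053ms=9/2b +473.684ms=3/2b
6) 1894.737ms=6b +236.842ms=3/4b
7) 2131.579ms=27/4b +236.842ms=3/4b
8) 2368.421ms=15/2b +473.684ms=3/2b
Σ=9b of 9 (190bpm 3/8) — PASS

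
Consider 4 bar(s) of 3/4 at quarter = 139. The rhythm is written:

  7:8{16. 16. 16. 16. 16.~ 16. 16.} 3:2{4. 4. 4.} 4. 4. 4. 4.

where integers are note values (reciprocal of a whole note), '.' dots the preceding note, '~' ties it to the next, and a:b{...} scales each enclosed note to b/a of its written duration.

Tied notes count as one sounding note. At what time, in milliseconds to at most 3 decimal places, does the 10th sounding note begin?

1. 0.0ms @ 0 + 184.995ms (3/7)
2. 184.995ms @ 3/7 + 184.995ms (3/7)
3. 369.99ms @ 6/7 + 184.995ms (3/7)
4. 554.985ms @ 9/7 + 184.995ms (3/7)
5. 739.979ms @ 12/7 + 369.99ms (6/7)
6. 1109.969ms @ 18/7 + 184.995ms (3/7)
7. 1294.964ms @ 3 + 431.655ms (1)
8. 1726.619ms @ 4 + 431.655ms (1)
9. 2158.273ms @ 5 + 431.655ms (1)
10. 2589.928ms @ 6 + 647.482ms (3/2)
11. 3237.41ms @ 15/2 + 647.482ms (3/2)
12. 3884.892ms @ 9 + 647.482ms (3/2)
13. 4532.374ms @ 21/2 + 647.482ms (3/2)

note 10 onset = 6b = 2589.928ms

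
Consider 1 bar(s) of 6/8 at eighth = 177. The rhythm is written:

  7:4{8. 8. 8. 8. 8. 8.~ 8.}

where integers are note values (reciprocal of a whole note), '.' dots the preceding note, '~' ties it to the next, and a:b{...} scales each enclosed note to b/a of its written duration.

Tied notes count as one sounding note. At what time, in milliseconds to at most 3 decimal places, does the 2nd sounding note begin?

1. 0.0ms @ 0 + 290.557ms (6/7)
2. 290.557ms @ 6/7 + 290.557ms (6/7)
3. 581.114ms @ 12/7 + 290.557ms (6/7)
4. 871.671ms @ 18/7 + 290.557ms (6/7)
5. 1162.228ms @ 24/7 + 290.557ms (6/7)
6. 1452.785ms @ 30/7 + 581.114ms (12/7)

note 2 onset = 6/7b = 290.557ms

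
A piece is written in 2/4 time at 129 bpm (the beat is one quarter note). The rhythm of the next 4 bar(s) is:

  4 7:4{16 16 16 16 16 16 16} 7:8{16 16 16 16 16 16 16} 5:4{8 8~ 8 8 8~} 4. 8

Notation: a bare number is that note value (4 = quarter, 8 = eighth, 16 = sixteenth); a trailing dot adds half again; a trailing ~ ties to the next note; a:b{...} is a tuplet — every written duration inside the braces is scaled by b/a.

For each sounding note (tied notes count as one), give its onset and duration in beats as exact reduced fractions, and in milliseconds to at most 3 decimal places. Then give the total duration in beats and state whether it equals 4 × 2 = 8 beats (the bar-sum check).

1) 0.0ms=0b +465.116ms=1b
2) 465.116ms=1b +66.445ms=1/7b
3) 531.561ms=8/7b +66.445ms=1/7b
4) 598.007ms=9/7b +66.445ms=1/7b
5) 664.452ms=10/7b +66.445ms=1/7b
6) 730.897ms=11/7b +66.445ms=1/7b
7) 797.342ms=12/7b +66.445ms=1/7b
8) 863.787ms=13/7b +66.445ms=1/7b
9) 930.233ms=2b +132.89ms=2/7b
10) 1063.123ms=16/7b +132.89ms=2/7b
11) 1196.013ms=18/7b +132.89ms=2/7b
12) 1328.904ms=20/7b +132.89ms=2/7b
13) 1461.794ms=22/7b +132.89ms=2/7b
14) 1594.684ms=24/7b +132.89ms=2/7b
15) 1727.575ms=26/7b +132.89ms=2/7b
16) 1860.465ms=4b +186.047ms=2/5b
17) 2046.512ms=22/5b +372.093ms=4/5b
18) 2418.605ms=26/5b +186.047ms=2/5b
19) 2604.651ms=28/5b +883.721ms=19/10b
20) 3488.372ms=15/2b +232.558ms=1/2b
Σ=8b of 8 (129bpm 2/4) — PASS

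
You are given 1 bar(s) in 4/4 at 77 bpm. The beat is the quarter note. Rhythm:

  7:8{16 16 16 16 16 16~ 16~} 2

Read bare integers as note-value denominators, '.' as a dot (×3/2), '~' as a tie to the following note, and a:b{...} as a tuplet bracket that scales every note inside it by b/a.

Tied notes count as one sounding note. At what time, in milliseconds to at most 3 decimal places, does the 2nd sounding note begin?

note 2 onset = 2/7b = 222.635ms

1. 0.0ms @ 0 + 222.635ms (2/7)
2. 222.635ms @ 2/7 + 222.635ms (2/7)
3. 445.269ms @ 4/7 + 222.635ms (2/7)
4. 667.904ms @ 6/7 + 222.635ms (2/7)
5. 890.538ms @ 8/7 + 222.635ms (2/7)
6. 1113.173ms @ 10/7 + 2003.711ms (18/7)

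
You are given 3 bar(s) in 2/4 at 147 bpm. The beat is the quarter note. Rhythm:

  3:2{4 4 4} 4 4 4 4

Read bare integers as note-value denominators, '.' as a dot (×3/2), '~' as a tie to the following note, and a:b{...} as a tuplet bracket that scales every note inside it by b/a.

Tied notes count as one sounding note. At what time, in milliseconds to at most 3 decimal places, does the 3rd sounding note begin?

1. 0.0ms @ 0 + 272.109ms (2/3)
2. 272.109ms @ 2/3 + 272.109ms (2/3)
3. 544.218ms @ 4/3 + 272.109ms (2/3)
4. 816.327ms @ 2 + 408.163ms (1)
5. 1224.49ms @ 3 + 408.163ms (1)
6. 1632.653ms @ 4 + 408.163ms (1)
7. 2040.816ms @ 5 + 408.163ms (1)

note 3 onset = 4/3b = 544.218ms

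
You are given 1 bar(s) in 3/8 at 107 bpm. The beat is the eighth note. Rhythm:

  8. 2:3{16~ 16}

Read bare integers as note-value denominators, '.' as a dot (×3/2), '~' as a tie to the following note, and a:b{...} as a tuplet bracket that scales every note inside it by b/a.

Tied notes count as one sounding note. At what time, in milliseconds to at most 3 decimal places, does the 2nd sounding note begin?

note 2 onset = 3/2b = 841.121ms

1. 0.0ms @ 0 + 841.121ms (3/2)
2. 841.121ms @ 3/2 + 841.121ms (3/2)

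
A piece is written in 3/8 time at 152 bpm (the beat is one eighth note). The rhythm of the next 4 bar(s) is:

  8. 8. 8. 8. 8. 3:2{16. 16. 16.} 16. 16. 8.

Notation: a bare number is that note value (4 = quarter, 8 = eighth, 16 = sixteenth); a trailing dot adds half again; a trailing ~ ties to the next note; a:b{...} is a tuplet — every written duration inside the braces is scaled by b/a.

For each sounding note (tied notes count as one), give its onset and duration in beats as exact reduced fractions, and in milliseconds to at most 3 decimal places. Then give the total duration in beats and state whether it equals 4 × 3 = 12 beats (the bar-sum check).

1) 0.0ms=0b +592.105ms=3/2b
2) 592.105ms=3/2b +592.105ms=3/2b
3) 1184.211ms=3b +592.105ms=3/2b
4) 1776.316ms=9/2b +592.105ms=3/2b
5) 2368.421ms=6b +592.105ms=3/2b
6) 2960.526ms=15/2b +197.368ms=1/2b
7) 3157.895ms=8b +197.368ms=1/2b
8) 3355.263ms=17/2b +197.368ms=1/2b
9) 3552.632ms=9b +296.053ms=3/4b
10) 3848.684ms=39/4b +296.053ms=3/4b
11) 4144.737ms=21/2b +592.105ms=3/2b
Σ=12b of 12 (152bpm 3/8) — PASS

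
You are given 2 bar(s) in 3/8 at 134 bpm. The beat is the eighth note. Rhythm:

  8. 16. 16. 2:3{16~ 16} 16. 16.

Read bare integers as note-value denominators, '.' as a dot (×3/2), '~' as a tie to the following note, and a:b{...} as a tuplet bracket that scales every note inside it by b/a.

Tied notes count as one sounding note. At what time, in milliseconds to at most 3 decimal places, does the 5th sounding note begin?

note 5 onset = 9/2b = 2014.925ms

1. 0.0ms @ 0 + 671.642ms (3/2)
2. 671.642ms @ 3/2 + 335.821ms (3/4)
3. 1007.463ms @ 9/4 + 335.821ms (3/4)
4. 1343.284ms @ 3 + 671.642ms (3/2)
5. 2014.925ms @ 9/2 + 335.821ms (3/4)
6. 2350.746ms @ 21/4 + 335.821ms (3/4)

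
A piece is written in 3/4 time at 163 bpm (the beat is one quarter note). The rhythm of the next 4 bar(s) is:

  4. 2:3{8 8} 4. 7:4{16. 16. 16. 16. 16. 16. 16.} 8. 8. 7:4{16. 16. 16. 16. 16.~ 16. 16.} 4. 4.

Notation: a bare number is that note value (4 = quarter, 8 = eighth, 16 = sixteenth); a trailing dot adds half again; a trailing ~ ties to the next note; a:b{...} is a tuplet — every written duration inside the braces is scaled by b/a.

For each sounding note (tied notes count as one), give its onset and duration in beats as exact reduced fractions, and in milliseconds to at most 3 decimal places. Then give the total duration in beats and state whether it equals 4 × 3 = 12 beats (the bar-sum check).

1) 0.0ms=0b +552.147ms=3/2b
2) 552.147ms=3/2b +276.074ms=3/4b
3) 828.221ms=9/4b +276.074ms=3/4b
4) 1104.294ms=3b +552.147ms=3/2b
5) 1656.442ms=9/2b +78.878ms=3/14b
6) 1735.32ms=33/7b +78.878ms=3/14b
7) 1814.198ms=69/14b +78.878ms=3/14b
8) 1893.076ms=36/7b +78.878ms=3/14b
9) 1971.954ms=75/14b +78.878ms=3/14b
10) 2050.833ms=39/7b +78.878ms=3/14b
11) 2129.711ms=81/14b +78.878ms=3/14b
12) 2208.589ms=6b +276.074ms=3/4b
13) 2484.663ms=27/4b +276.074ms=3/4b
14) 2760.736ms=15/2b +78.878ms=3/14b
15) 2839.614ms=54/7b +78.878ms=3/14b
16) 2918.493ms=111/14b +78.878ms=3/14b
17) 2997.371ms=57/7b +78.878ms=3/14b
18) 3076.249ms=117/14b +157.756ms=3/7b
19) 3234.005ms=123/14b +78.878ms=3/14b
20) 3312.883ms=9b +552.147ms=3/2b
21) 3865.031ms=21/2b +552.147ms=3/2b
Σ=12b of 12 (163bpm 3/4) — PASS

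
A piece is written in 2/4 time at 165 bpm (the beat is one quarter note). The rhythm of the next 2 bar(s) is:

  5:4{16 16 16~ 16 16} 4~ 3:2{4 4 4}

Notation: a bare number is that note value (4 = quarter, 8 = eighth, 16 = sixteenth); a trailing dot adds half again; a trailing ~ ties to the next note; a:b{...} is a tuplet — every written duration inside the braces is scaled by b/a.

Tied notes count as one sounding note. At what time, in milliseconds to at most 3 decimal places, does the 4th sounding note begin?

1. 0.0ms @ 0 + 72.727ms (1/5)
2. 72.727ms @ 1/5 + 72.727ms (1/5)
3. 145.455ms @ 2/5 + 145.455ms (2/5)
4. 290.909ms @ 4/5 + 72.727ms (1/5)
5. 363.636ms @ 1 + 606.061ms (5/3)
6. 969.697ms @ 8/3 + 242.424ms (2/3)
7. 1212.121ms @ 10/3 + 242.424ms (2/3)

note 4 onset = 4/5b = 290.909ms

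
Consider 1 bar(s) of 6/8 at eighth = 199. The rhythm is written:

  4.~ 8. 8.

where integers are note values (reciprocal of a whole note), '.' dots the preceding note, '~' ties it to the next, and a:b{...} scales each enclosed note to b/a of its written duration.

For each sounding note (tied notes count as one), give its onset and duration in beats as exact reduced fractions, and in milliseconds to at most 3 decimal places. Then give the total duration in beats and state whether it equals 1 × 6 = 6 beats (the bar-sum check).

1) 0.0ms=0b +1356.784ms=9/2b
2) 1356.784ms=9/2b +452.261ms=3/2b
Σ=6b of 6 (199bpm 6/8) — PASS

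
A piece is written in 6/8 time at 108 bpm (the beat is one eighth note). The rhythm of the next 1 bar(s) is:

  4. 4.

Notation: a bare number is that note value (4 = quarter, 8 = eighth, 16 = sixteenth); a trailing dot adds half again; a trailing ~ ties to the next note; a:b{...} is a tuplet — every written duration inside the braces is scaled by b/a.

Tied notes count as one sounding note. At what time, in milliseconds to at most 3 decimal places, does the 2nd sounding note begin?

note 2 onset = 3b = 1666.667ms

1. 0.0ms @ 0 + 1666.667ms (3)
2. 1666.667ms @ 3 + 1666.667ms (3)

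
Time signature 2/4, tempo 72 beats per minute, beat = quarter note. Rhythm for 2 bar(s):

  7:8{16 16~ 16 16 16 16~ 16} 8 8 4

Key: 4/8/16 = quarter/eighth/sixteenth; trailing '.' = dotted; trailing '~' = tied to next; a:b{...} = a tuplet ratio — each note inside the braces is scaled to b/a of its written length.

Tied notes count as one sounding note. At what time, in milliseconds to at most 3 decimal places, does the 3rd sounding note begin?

note 3 onset = 6/7b = 714.286ms

1. 0.0ms @ 0 + 238.095ms (2/7)
2. 238.095ms @ 2/7 + 476.19ms (4/7)
3. 714.286ms @ 6/7 + 238.095ms (2/7)
4. 952.381ms @ 8/7 + 238.095ms (2/7)
5. 1190.476ms @ 10/7 + 476.19ms (4/7)
6. 1666.667ms @ 2 + 416.667ms (1/2)
7. 2083.333ms @ 5/2 + 416.667ms (1/2)
8. 2500.0ms @ 3 + 833.333ms (1)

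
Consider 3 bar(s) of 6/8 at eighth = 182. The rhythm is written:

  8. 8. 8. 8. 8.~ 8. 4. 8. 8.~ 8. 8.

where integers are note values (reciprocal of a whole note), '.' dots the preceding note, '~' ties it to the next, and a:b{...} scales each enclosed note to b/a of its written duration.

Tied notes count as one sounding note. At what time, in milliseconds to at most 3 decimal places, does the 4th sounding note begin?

1. 0.0ms @ 0 + 494.505ms (3/2)
2. 494.505ms @ 3/2 + 494.505ms (3/2)
3. 989.011ms @ 3 + 494.505ms (3/2)
4. 1483.516ms @ 9/2 + 494.505ms (3/2)
5. 1978.022ms @ 6 + 989.011ms (3)
6. 2967.033ms @ 9 + 989.011ms (3)
7. 3956.044ms @ 12 + 494.505ms (3/2)
8. 4450.549ms @ 27/2 + 989.011ms (3)
9. 5439.56ms @ 33/2 + 494.505ms (3/2)

note 4 onset = 9/2b = 1483.516ms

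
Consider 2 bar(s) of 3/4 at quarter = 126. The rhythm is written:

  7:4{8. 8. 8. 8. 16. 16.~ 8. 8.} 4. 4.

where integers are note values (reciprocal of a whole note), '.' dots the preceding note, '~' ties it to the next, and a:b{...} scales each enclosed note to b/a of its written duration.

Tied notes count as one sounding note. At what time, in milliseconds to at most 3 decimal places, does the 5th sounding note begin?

1. 0.0ms @ 0 + 204.082ms (3/7)
2. 204.082ms @ 3/7 + 204.082ms (3/7)
3. 408.163ms @ 6/7 + 204.082ms (3/7)
4. 612.245ms @ 9/7 + 204.082ms (3/7)
5. 816.327ms @ 12/7 + 102.041ms (3/14)
6. 918.367ms @ 27/14 + 306.122ms (9/14)
7. 1224.49ms @ 18/7 + 204.082ms (3/7)
8. 1428.571ms @ 3 + 714.286ms (3/2)
9. 2142.857ms @ 9/2 + 714.286ms (3/2)

note 5 onset = 12/7b = 816.327ms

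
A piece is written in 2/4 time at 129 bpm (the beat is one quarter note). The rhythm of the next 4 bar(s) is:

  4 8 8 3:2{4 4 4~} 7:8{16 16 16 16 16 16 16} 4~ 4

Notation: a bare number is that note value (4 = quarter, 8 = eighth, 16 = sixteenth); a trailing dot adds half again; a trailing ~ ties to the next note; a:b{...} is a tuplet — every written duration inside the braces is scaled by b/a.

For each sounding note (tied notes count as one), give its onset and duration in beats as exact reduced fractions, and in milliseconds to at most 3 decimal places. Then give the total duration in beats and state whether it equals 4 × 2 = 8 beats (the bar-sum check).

1) 0.0ms=0b +465.116ms=1b
2) 465.116ms=1b +232.558ms=1/2b
3) 697.674ms=3/2b +232.558ms=1/2b
4) 930.233ms=2b +310.078ms=2/3b
5) 1240.31ms=8/3b +310.078ms=2/3b
6) 1550.388ms=10/3b +442.968ms=20/21b
7) 1993.355ms=30/7b +132.89ms=2/7b
8) 2126.246ms=32/7b +132.89ms=2/7b
9) 2259.136ms=34/7b +132.89ms=2/7b
10) 2392.027ms=36/7b +132.89ms=2/7b
11) 2524.917ms=38/7b +132.89ms=2/7b
12) 2657.807ms=40/7b +132.89ms=2/7b
13) 2790.698ms=6b +930.233ms=2b
Σ=8b of 8 (129bpm 2/4) — PASS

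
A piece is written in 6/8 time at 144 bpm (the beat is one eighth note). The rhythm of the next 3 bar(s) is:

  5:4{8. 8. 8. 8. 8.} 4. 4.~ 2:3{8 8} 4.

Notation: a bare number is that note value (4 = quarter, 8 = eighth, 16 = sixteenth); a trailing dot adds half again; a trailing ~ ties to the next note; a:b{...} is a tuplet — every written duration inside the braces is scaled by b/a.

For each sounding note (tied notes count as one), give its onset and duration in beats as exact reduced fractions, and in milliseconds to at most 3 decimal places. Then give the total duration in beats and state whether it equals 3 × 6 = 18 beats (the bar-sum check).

1) 0.0ms=0b +500.0ms=6/5b
2) 500.0ms=6/5b +500.0ms=6/5b
3) 1000.0ms=12/5b +500.0ms=6/5b
4) 1500.0ms=18/5b +500.0ms=6/5b
5) 2000.0ms=24/5b +500.0ms=6/5b
6) 2500.0ms=6b +1250.0ms=3b
7) 3750.0ms=9b +1875.0ms=9/2b
8) 5625.0ms=27/2b +625.0ms=3/2b
9) 6250.0ms=15b +1250.0ms=3b
Σ=18b of 18 (144bpm 6/8) — PASS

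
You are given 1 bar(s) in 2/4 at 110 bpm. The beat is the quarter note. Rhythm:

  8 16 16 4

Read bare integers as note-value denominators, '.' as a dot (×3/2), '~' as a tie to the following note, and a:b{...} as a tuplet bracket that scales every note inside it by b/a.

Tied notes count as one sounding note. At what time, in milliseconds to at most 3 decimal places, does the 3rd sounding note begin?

1. 0.0ms @ 0 + 272.727ms (1/2)
2. 272.727ms @ 1/2 + 136.364ms (1/4)
3. 409.091ms @ 3/4 + 136.364ms (1/4)
4. 545.455ms @ 1 + 545.455ms (1)

note 3 onset = 3/4b = 409.091ms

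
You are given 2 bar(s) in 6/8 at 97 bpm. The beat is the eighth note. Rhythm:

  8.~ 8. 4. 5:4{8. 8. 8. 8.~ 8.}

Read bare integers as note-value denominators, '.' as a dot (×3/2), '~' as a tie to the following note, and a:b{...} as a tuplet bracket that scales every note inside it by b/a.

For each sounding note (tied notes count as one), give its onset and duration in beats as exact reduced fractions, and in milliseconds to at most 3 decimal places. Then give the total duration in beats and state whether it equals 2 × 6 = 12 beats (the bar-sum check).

1) 0.0ms=0b +1855.67ms=3b
2) 1855.67ms=3b +1855.67ms=3b
3) 3711.34ms=6b +742.268ms=6/5b
4) 4453.608ms=36/5b +742.268ms=6/5b
5) 5195.876ms=42/5b +742.268ms=6/5b
6) 5938.144ms=48/5b +1484.536ms=12/5b
Σ=12b of 12 (97bpm 6/8) — PASS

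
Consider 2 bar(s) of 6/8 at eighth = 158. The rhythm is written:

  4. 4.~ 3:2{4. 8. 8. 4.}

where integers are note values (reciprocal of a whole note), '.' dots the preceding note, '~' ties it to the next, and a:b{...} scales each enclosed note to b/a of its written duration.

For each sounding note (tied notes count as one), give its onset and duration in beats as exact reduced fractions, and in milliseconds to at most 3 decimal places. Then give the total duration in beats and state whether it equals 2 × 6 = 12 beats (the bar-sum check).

1) 0.0ms=0b +1139.241ms=3b
2) 1139.241ms=3b +1898.734ms=5b
3) 3037.975ms=8b +379.747ms=1b
4) 3417.722ms=9b +379.747ms=1b
5) 3797.468ms=10b +759.494ms=2b
Σ=12b of 12 (158bpm 6/8) — PASS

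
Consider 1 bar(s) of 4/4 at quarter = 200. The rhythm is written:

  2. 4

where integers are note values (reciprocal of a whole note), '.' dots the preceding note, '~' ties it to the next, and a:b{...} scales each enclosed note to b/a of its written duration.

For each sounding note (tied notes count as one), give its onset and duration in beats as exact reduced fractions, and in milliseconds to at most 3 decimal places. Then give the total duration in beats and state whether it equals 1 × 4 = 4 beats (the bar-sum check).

1) 0.0ms=0b +900.0ms=3b
2) 900.0ms=3b +300.0ms=1b
Σ=4b of 4 (200bpm 4/4) — PASS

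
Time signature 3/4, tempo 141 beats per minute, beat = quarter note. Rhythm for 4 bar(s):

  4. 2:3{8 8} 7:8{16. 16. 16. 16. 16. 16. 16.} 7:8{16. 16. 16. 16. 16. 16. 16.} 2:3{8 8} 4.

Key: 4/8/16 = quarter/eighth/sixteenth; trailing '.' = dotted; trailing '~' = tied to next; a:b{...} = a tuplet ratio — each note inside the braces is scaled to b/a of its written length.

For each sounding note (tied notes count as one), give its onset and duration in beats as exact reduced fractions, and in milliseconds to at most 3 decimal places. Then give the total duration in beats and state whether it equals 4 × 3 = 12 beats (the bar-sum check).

1) 0.0ms=0b +638.298ms=3/2b
2) 638.298ms=3/2b +319.149ms=3/4b
3) 957.447ms=9/4b +319.149ms=3/4b
4) 1276.596ms=3b +182.371ms=3/7b
5) 1458.967ms=24/7b +182.371ms=3/7b
6) 1641.337ms=27/7b +182.371ms=3/7b
7) 1823.708ms=30/7b +182.371ms=3/7b
8) 2006.079ms=33/7b +182.371ms=3/7b
9) 2188.45ms=36/7b +182.371ms=3/7b
10) 2370.821ms=39/7b +182.371ms=3/7b
11) 2553.191ms=6b +182.371ms=3/7b
12) 2735.562ms=45/7b +182.371ms=3/7b
13) 2917.933ms=48/7b +182.371ms=3/7b
14) 3100.304ms=51/7b +182.371ms=3/7b
15) 3282.675ms=54/7b +182.371ms=3/7b
16) 3465.046ms=57/7b +182.371ms=3/7b
17) 3647.416ms=60/7b +182.371ms=3/7b
18) 3829.787ms=9b +319.149ms=3/4b
19) 4148.936ms=39/4b +319.149ms=3/4b
20) 4468.085ms=21/2b +638.298ms=3/2b
Σ=12b of 12 (141bpm 3/4) — PASS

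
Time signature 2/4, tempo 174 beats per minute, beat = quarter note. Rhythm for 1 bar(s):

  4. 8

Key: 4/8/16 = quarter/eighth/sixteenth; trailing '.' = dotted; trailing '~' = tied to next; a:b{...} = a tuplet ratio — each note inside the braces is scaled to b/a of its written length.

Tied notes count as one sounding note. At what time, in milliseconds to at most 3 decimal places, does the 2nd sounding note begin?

1. 0.0ms @ 0 + 517.241ms (3/2)
2. 517.241ms @ 3/2 + 172.414ms (1/2)

note 2 onset = 3/2b = 517.241ms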